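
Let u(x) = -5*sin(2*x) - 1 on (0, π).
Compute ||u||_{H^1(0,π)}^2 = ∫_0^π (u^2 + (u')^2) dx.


||u||_{H^1(0,π)}^2 = 127*π/2

u'(x) = -10*cos(2*x).
Expand u² and (u')² and integrate term by term on (0, π), using: for integers n ≥ 1, ∫_0^π sin²(nx) dx = ∫_0^π cos²(nx) dx = π/2; for n ≠ n', ∫_0^π sin(nx)sin(n'x) dx = ∫_0^π cos(nx)cos(n'x) dx = 0; and by product-to-sum, ∫_0^π sin(nx)cos(n'x) dx = ½∫_0^π [sin((n+n')x) + sin((n−n')x)] dx, which is 0 when n+n' is even and 2n/(n²−n'²) when n+n' is odd (it need not vanish on (0, π)). For the constant mode: ∫_0^π 1 dx = π, ∫_0^π cos(nx) dx = 0, ∫_0^π sin(nx) dx = (1−(−1)^n)/n.
  u² squared terms: (-1)²·∫1 dx = 1·π = π;  (-5)²·∫sin(2x)² dx = 25·π/2 = 25*π/2.
  u² cross terms: 2·(-1)·(-5)·∫1·sin(2x) dx = 10·(0) = 0.
  So ∫_0^π u² dx = π + 25*π/2 + 0 = 27*π/2.
  (u')² squared terms: (-10)²·∫cos(2x)² dx = 100·π/2 = 50*π.
  So ∫_0^π (u')² dx = 50*π.
||u||_{H^1}^2 = (27*π/2) + (50*π) = 127*π/2.


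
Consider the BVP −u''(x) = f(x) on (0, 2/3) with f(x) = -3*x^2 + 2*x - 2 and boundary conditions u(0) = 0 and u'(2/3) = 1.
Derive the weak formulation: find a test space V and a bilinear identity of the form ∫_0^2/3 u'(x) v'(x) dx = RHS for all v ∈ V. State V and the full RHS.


V = {v ∈ H^1(0, 2/3) : v(0) = 0} (test functions vanish at x = 0 where u is specified); weak form: ∫_0^2/3 u'v' dx = ∫_0^2/3 (-3*x^2 + 2*x - 2) v dx + v(2/3) for all v ∈ V.

Multiply both sides by a test function v and integrate from 0 to 2/3:
  ∫_0^2/3 −u''(x) v(x) dx = ∫_0^2/3 f(x) v(x) dx.
Integrate the LHS by parts once:
  ∫_0^2/3 −u'' v dx = −[u'(x) v(x)]_0^2/3 + ∫_0^2/3 u'(x) v'(x) dx.
Thus ∫_0^2/3 u'(x) v'(x) dx = ∫_0^2/3 f(x) v(x) dx + [u'(x) v(x)]_0^2/3.
Choose V so that boundary terms are either known or forced to vanish.
Mixed BC: u(0) = 0 (Dirichlet) and u'(2/3) = 1 (Neumann). Define V = {v ∈ H^1(0, 2/3) : v(0) = 0}. Then [u' v]_0^2/3 = u'(2/3)·v(2/3) − u'(0)·0 = v(2/3).
Weak formulation: find u (satisfying any essential BC) such that ∫_0^2/3 u'(x) v'(x) dx = ∫_0^2/3 f v dx + v(2/3) for all v ∈ V (Dirichlet at 0 absorbed into V; Neumann datum at x = 2/3 contributes the boundary term).
Substituting f(x) = -3*x^2 + 2*x - 2, the right-hand side is ∫_0^2/3 (-3*x^2 + 2*x - 2) v dx + v(2/3).


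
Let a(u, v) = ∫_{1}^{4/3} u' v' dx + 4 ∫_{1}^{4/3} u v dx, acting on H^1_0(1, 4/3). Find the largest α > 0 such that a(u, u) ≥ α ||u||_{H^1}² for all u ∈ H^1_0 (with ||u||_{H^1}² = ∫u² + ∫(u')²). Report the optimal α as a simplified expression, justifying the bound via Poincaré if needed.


α = 1

Coercivity of a(·,·) on H^1_0(1, 4/3) means a(u, u) ≥ α ||u||_{H^1}² for every u ∈ H^1_0.
The interval has length L = 1/3, and Poincaré/coercivity depend only on L. Here a(u, u) = ∫(u')² + (4)·∫u².
Here c = 4 ≥ 1, so a(u,u) = ∫(u')² + c∫u² ≥ ∫(u')² + ∫u² = ||u||_{H^1}², i.e. α = 1 works. No larger α is possible: a(u,u) ≥ α||u||_{H^1}² means (1−α)∫(u')² ≥ (α−c)∫u², and for the modes u_n = sin(nπ(x−x₀)/L) (x₀ the left endpoint) one has ∫u_n²/∫(u_n')² = (L/(nπ))² → 0, so a(u_n,u_n)/||u_n||_{H^1}² → 1. Hence the optimal constant is α = 1.
Therefore α = 1.


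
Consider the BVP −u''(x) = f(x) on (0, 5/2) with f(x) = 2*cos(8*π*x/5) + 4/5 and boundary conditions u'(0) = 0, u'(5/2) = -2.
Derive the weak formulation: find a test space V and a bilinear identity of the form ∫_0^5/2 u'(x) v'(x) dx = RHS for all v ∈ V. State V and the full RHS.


V = H^1(0, 5/2) (v unrestricted at boundary; u is determined up to an additive constant); weak form: ∫_0^5/2 u'v' dx = ∫_0^5/2 (2*cos(8*π*x/5) + 4/5) v dx − 2·v(5/2) for all v ∈ V.

Multiply both sides by a test function v and integrate from 0 to 5/2:
  ∫_0^5/2 −u''(x) v(x) dx = ∫_0^5/2 f(x) v(x) dx.
Integrate the LHS by parts once:
  ∫_0^5/2 −u'' v dx = −[u'(x) v(x)]_0^5/2 + ∫_0^5/2 u'(x) v'(x) dx.
Thus ∫_0^5/2 u'(x) v'(x) dx = ∫_0^5/2 f(x) v(x) dx + [u'(x) v(x)]_0^5/2.
Choose V so that boundary terms are either known or forced to vanish.
u has inhomogeneous Neumann u'(0) = 0, u'(5/2) = -2. [u' v]_0^5/2 = (-2)·v(5/2) − (0)·v(0) = − 2·v(5/2). Take V = H^1(0, 5/2); boundary term becomes part of RHS.
Weak formulation: find u (satisfying any essential BC) such that ∫_0^5/2 u'(x) v'(x) dx = ∫_0^5/2 f v dx − 2·v(5/2) for all v ∈ V (Neumann data are natural BCs: they enter the RHS as boundary terms).
Substituting f(x) = 2*cos(8*π*x/5) + 4/5, the right-hand side is ∫_0^5/2 (2*cos(8*π*x/5) + 4/5) v dx − 2·v(5/2).
Compatibility check (pure Neumann): taking v ≡ 1 ∈ V gives 0 = ∫_0^5/2 f dx + (-2) − (0), i.e. ∫_0^5/2 f dx must equal u'(0) − u'(5/2) = 2. Indeed ∫_0^5/2 (2*cos(8*π*x/5) + 4/5) dx = 2, so the data are compatible. The solution is then unique only up to an additive constant (fix it e.g. by requiring ∫_0^5/2 u dx = 0).


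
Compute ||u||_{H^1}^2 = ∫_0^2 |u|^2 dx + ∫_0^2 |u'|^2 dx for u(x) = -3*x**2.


||u||_{H^1}^2 = 768/5

The H^1 norm (squared) on an interval (0, L) is
  ||u||_{H^1}^2 = ∫_0^L u(x)^2 dx + ∫_0^L u'(x)^2 dx.
Compute u'(x) = -6*x.
Then u(x)^2 = 9*x**4 and u'(x)^2 = 36*x**2.
Integrate each monomial from 0 to 2 using ∫_0^2 c·x^n dx = c·2^(n+1)/(n+1):
  ∫_0^2 u(x)^2 dx = ∫_0^2 (9*x^4) dx. Term by term:
    ∫_0^2 9*x^4 dx = 288/5.
  ∫_0^2 u'(x)^2 dx = ∫_0^2 (36*x^2) dx. Term by term:
    ∫_0^2 36*x^2 dx = 96.
Adding: ||u||_{H^1}^2 = 288/5 + 96 = 768/5.


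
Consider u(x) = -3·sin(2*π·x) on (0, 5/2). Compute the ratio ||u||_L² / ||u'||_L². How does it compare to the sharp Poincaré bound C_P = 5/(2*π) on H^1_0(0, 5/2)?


||u||_L² / ||u'||_L² = 1/(2*π) < C_P = 5/(2*π).

u(x) = -3·sin(2*π·x), so u'(x) = -6*π*cos(2*π*x).
Writing u(x) = A·sin(kπx/L) with A = -3 and k = 5, use ∫_0^L sin²(kπx/L) dx = L/2 and ∫_0^L cos²(kπx/L) dx = L/2.
u² = 9·sin²(2*π·x) and (u')² = 36*π^2·cos²(2*π·x), and each of sin², cos² integrates to L/2 = 5/4 over (0, 5/2).
∫_0^5/2 u² dx = 45/4, so ||u||_L² = 3*sqrt(5)/2.
∫_0^5/2 (u')² dx = 45*π^2, so ||u'||_L² = 3*sqrt(5)*π.
Ratio ||u||_L² / ||u'||_L² = 1/(2*π).
Sharp Poincaré constant on H^1_0(0, 5/2) is C_P = L/π = 5/(2*π), achieved by sin(2*π/5·x).
This is the k = 5 harmonic; the ratio L/(kπ) is strictly less than C_P = L/π, consistent with the sharp inequality ||u||_L² ≤ C_P ||u'||_L².


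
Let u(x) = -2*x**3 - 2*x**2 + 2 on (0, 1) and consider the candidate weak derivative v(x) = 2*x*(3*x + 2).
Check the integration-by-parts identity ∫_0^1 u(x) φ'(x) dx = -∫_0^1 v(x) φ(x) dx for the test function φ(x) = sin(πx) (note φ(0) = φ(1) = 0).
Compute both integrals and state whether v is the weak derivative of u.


LHS = -24/π^3 + 10/π, RHS = -10/π + 24/π^3. No, v is not the weak derivative of u.

u(x) = -2*x**3 - 2*x**2 + 2, classical derivative u'(x) = -6*x**2 - 4*x.
φ(x) = sin(πx), so φ'(x) = π*cos(π*x).
Note φ(0) = φ(1) = 0, so the boundary term u·φ vanishes.
LHS = ∫_0^1 u(x) φ'(x) dx = ∫_0^1 (-2*π*x^3*cos(π*x) - 2*π*x^2*cos(π*x) + 2*π*cos(π*x)) dx. Term by term:
  ∫_0^1 2*π*cos(π*x) dx = 0;  ∫_0^1 -2*π*x^2*cos(π*x) dx = 4/π;  ∫_0^1 -2*π*x^3*cos(π*x) dx = -24/π^3 + 6/π.
Sum: 0 + 4/π + -24/π^3 + 6/π = -24/π^3 + 10/π.
So LHS = -24/π^3 + 10/π.
∫_0^1 v(x) φ(x) dx = ∫_0^1 (6*x^2*sin(π*x) + 4*x*sin(π*x)) dx. Term by term:
  ∫_0^1 4*x*sin(π*x) dx = 4/π;  ∫_0^1 6*x^2*sin(π*x) dx = -24/π^3 + 6/π.
Sum: 4/π + -24/π^3 + 6/π = -24/π^3 + 10/π.
So RHS = -∫_0^1 v(x) φ(x) dx = -10/π + 24/π^3.
LHS − RHS = -48/π^3 + 20/π ≠ 0, so the identity fails.
(For a valid weak derivative the identity must hold for EVERY test function, in particular this one. The failure shows v is NOT the weak derivative of u.)
Correct weak derivative would be u'(x) = -6*x**2 - 4*x.


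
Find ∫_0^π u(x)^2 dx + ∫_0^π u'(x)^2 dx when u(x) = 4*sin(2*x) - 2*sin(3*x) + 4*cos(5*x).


||u||_{H^1(0,π)}^2 = -3328/21 + 268*π

u'(x) = -20*sin(5*x) + 8*cos(2*x) - 6*cos(3*x).
Expand u² and (u')² and integrate term by term on (0, π), using: for integers n ≥ 1, ∫_0^π sin²(nx) dx = ∫_0^π cos²(nx) dx = π/2; for n ≠ n', ∫_0^π sin(nx)sin(n'x) dx = ∫_0^π cos(nx)cos(n'x) dx = 0; and by product-to-sum, ∫_0^π sin(nx)cos(n'x) dx = ½∫_0^π [sin((n+n')x) + sin((n−n')x)] dx, which is 0 when n+n' is even and 2n/(n²−n'²) when n+n' is odd (it need not vanish on (0, π)).
  u² squared terms: (-2)²·∫sin(3x)² dx = 4·π/2 = 2*π;  (4)²·∫cos(5x)² dx = 16·π/2 = 8*π;  (4)²·∫sin(2x)² dx = 16·π/2 = 8*π.
  u² cross terms: 2·(-2)·(4)·∫sin(3x)·cos(5x) dx = -16·(0) = 0;  2·(-2)·(4)·∫sin(3x)·sin(2x) dx = -16·(0) = 0;  2·(4)·(4)·∫cos(5x)·sin(2x) dx = 32·(-4/21) = -128/21.
  So ∫_0^π u² dx = 2*π + 8*π + 8*π + 0 + 0 − 128/21 = -128/21 + 18*π.
  (u')² squared terms: (-20)²·∫sin(5x)² dx = 400·π/2 = 200*π;  (-6)²·∫cos(3x)² dx = 36·π/2 = 18*π;  (8)²·∫cos(2x)² dx = 64·π/2 = 32*π.
  (u')² cross terms: 2·(-20)·(-6)·∫sin(5x)·cos(3x) dx = 240·(0) = 0;  2·(-20)·(8)·∫sin(5x)·cos(2x) dx = -320·(10/21) = -3200/21;  2·(-6)·(8)·∫cos(3x)·cos(2x) dx = -96·(0) = 0.
  So ∫_0^π (u')² dx = 200*π + 18*π + 32*π + 0 − 3200/21 + 0 = -3200/21 + 250*π.
||u||_{H^1}^2 = (-128/21 + 18*π) + (-3200/21 + 250*π) = -3328/21 + 268*π.


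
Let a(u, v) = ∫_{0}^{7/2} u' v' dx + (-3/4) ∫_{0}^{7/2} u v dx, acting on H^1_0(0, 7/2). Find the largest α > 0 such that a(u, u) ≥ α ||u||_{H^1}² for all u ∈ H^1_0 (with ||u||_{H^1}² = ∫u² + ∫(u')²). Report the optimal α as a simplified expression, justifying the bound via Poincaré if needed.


α = (-147 + 16*π^2)/(4*(4*π^2 + 49))

Coercivity of a(·,·) on H^1_0(0, 7/2) means a(u, u) ≥ α ||u||_{H^1}² for every u ∈ H^1_0.
The interval has length L = 7/2, and Poincaré/coercivity depend only on L. Here a(u, u) = ∫(u')² + (-3/4)·∫u².
Here c = -3/4 < 0 with |c| < (π/L)² = 4*π^2/49, so coercivity still holds. The condition a(u,u) ≥ α||u||_{H^1}² reads (1−α)∫(u')² ≥ (α−c)∫u². Any admissible α is ≤ 1 (rapidly oscillating u have ∫u²/∫(u')² → 0), and α = 1 would force 0 ≥ (1−c)∫u², impossible since c < 1; so 1−α > 0. By the sharp Poincaré inequality on H^1_0 of an interval of length L, ∫(u')² ≥ (π/L)²∫u² with equality for the first sine mode sin(π(x−x₀)/L) (x₀ the left endpoint), so the inequality holds for all u iff (1−α)(π/L)² ≥ α − c, i.e. α ≤ ((π/L)² + c)/((π/L)² + 1) = (1 + c(L/π)²)/(1 + (L/π)²). (Direct route, valid since c ≤ 0: Poincaré gives c∫u² ≥ c(L/π)²∫(u')², so a(u,u) ≥ (1 + c(L/π)²)∫(u')², while ||u||_{H^1}² ≤ (1 + (L/π)²)∫(u')²; dividing yields the same α.) With (π/L)² = 4*π^2/49 and c = -3/4, the largest admissible constant is α = ((π/L)² + c)/((π/L)² + 1).
Simplifying, α = (-147 + 16*π^2)/(4*(4*π^2 + 49)).


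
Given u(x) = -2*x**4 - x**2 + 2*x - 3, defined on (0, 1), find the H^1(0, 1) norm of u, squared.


||u||_{H^1}^2 = 1039/63

The H^1 norm (squared) on an interval (0, L) is
  ||u||_{H^1}^2 = ∫_0^L u(x)^2 dx + ∫_0^L u'(x)^2 dx.
Compute u'(x) = -8*x**3 - 2*x + 2.
Then u(x)^2 = 4*x**8 + 4*x**6 - 8*x**5 + 13*x**4 - 4*x**3 + 10*x**2 - 12*x + 9 and u'(x)^2 = 64*x**6 + 32*x**4 - 32*x**3 + 4*x**2 - 8*x + 4.
Integrate each monomial from 0 to 1 using ∫_0^1 c·x^n dx = c·1^(n+1)/(n+1):
  ∫_0^1 u(x)^2 dx = ∫_0^1 (4*x^8 + 4*x^6 - 8*x^5 + 13*x^4 - 4*x^3 + 10*x^2 - 12*x + 9) dx. Term by term:
    ∫_0^1 4*x^8 dx = 4/9;  ∫_0^1 4*x^6 dx = 4/7;  ∫_0^1 -8*x^5 dx = -4/3;
    ∫_0^1 13*x^4 dx = 13/5;  ∫_0^1 -4*x^3 dx = -1;  ∫_0^1 10*x^2 dx = 10/3;
    ∫_0^1 -12*x dx = -6;  ∫_0^1 9 dx = 9.
  Sum: 4/9 + 4/7 − 4/3 + 13/5 − 1 + 10/3 − 6 + 9 = 2399/315.
  ∫_0^1 u'(x)^2 dx = ∫_0^1 (64*x^6 + 32*x^4 - 32*x^3 + 4*x^2 - 8*x + 4) dx. Term by term:
    ∫_0^1 64*x^6 dx = 64/7;  ∫_0^1 32*x^4 dx = 32/5;  ∫_0^1 -32*x^3 dx = -8;
    ∫_0^1 4*x^2 dx = 4/3;  ∫_0^1 -8*x dx = -4;  ∫_0^1 4 dx = 4.
  Sum: 64/7 + 32/5 − 8 + 4/3 − 4 + 4 = 932/105.
Adding: ||u||_{H^1}^2 = 2399/315 + 932/105 = 1039/63.


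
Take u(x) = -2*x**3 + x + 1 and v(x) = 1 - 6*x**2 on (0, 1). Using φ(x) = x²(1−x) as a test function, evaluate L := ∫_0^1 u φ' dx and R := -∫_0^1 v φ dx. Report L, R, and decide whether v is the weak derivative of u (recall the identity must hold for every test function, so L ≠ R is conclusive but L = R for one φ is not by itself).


LHS = 7/60, RHS = 7/60. Yes, v = u' weakly.

u(x) = -2*x**3 + x + 1, classical derivative u'(x) = 1 - 6*x**2.
φ(x) = x²(1−x), so φ'(x) = x*(2 - 3*x).
Note φ(0) = φ(1) = 0, so the boundary term u·φ vanishes.
LHS = ∫_0^1 u(x) φ'(x) dx = ∫_0^1 (6*x^5 - 4*x^4 - 3*x^3 - x^2 + 2*x) dx. Term by term:
  ∫_0^1 6*x^5 dx = 1;  ∫_0^1 -4*x^4 dx = -4/5;  ∫_0^1 -3*x^3 dx = -3/4;
  ∫_0^1 -x^2 dx = -1/3;  ∫_0^1 2*x dx = 1.
Sum: 1 − 4/5 − 3/4 − 1/3 + 1 = 7/60.
So LHS = 7/60.
∫_0^1 v(x) φ(x) dx = ∫_0^1 (6*x^5 - 6*x^4 - x^3 + x^2) dx. Term by term:
  ∫_0^1 6*x^5 dx = 1;  ∫_0^1 -6*x^4 dx = -6/5;  ∫_0^1 -x^3 dx = -1/4;
  ∫_0^1 x^2 dx = 1/3.
Sum: 1 − 6/5 − 1/4 + 1/3 = -7/60.
So RHS = -∫_0^1 v(x) φ(x) dx = 7/60.
LHS = RHS, so the identity holds for this test φ.
Moreover u is smooth here and v(x) = u'(x) = 1 - 6*x**2 pointwise, so the identity holds for every test function. Hence v is the weak derivative of u.


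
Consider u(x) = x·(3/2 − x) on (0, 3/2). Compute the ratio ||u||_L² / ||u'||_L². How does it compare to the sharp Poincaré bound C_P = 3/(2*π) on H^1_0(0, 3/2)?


||u||_L² / ||u'||_L² = 3*sqrt(10)/20 < C_P = 3/(2*π).

u(x) = x·(3/2 − x), so u'(x) = 3/2 - 2*x.
u(x) = x·(3/2 − x) vanishes at x = 0 and x = 3/2, so u ∈ H^1_0(0, 3/2). Differentiate via the product rule and integrate the resulting polynomials term by term.
  ∫_0^3/2 u² dx = ∫_0^3/2 (x^4 - 3*x^3 + 9*x^2/4) dx. Term by term:
    ∫_0^3/2 x^4 dx = 243/160;  ∫_0^3/2 -3*x^3 dx = -243/64;  ∫_0^3/2 9*x^2/4 dx = 81/32.
  Sum: 243/160 − 243/64 + 81/32 = 81/320.
  ∫_0^3/2 (u')² dx = ∫_0^3/2 (4*x^2 - 6*x + 9/4) dx. Term by term:
    ∫_0^3/2 4*x^2 dx = 9/2;  ∫_0^3/2 -6*x dx = -27/4;  ∫_0^3/2 9/4 dx = 27/8.
  Sum: 9/2 − 27/4 + 27/8 = 9/8.
∫_0^3/2 u² dx = 81/320, so ||u||_L² = 9*sqrt(5)/40.
∫_0^3/2 (u')² dx = 9/8, so ||u'||_L² = 3*sqrt(2)/4.
Ratio ||u||_L² / ||u'||_L² = 3*sqrt(10)/20.
Sharp Poincaré constant on H^1_0(0, 3/2) is C_P = L/π = 3/(2*π), achieved by sin(2*π/3·x).
A polynomial bump cannot attain the sharp Poincaré constant (only the first sine eigenfunction does), so the ratio is strictly less than C_P, consistent with ||u||_L² ≤ C_P ||u'||_L².


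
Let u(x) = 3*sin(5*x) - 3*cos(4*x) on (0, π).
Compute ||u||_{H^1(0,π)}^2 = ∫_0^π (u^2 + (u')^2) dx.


||u||_{H^1(0,π)}^2 = -340 + 387*π/2

u'(x) = 12*sin(4*x) + 15*cos(5*x).
Expand u² and (u')² and integrate term by term on (0, π), using: for integers n ≥ 1, ∫_0^π sin²(nx) dx = ∫_0^π cos²(nx) dx = π/2; for n ≠ n', ∫_0^π sin(nx)sin(n'x) dx = ∫_0^π cos(nx)cos(n'x) dx = 0; and by product-to-sum, ∫_0^π sin(nx)cos(n'x) dx = ½∫_0^π [sin((n+n')x) + sin((n−n')x)] dx, which is 0 when n+n' is even and 2n/(n²−n'²) when n+n' is odd (it need not vanish on (0, π)).
  u² squared terms: (-3)²·∫cos(4x)² dx = 9·π/2 = 9*π/2;  (3)²·∫sin(5x)² dx = 9·π/2 = 9*π/2.
  u² cross terms: 2·(-3)·(3)·∫cos(4x)·sin(5x) dx = -18·(10/9) = -20.
  So ∫_0^π u² dx = 9*π/2 + 9*π/2 − 20 = -20 + 9*π.
  (u')² squared terms: (12)²·∫sin(4x)² dx = 144·π/2 = 72*π;  (15)²·∫cos(5x)² dx = 225·π/2 = 225*π/2.
  (u')² cross terms: 2·(12)·(15)·∫sin(4x)·cos(5x) dx = 360·(-8/9) = -320.
  So ∫_0^π (u')² dx = 72*π + 225*π/2 − 320 = -320 + 369*π/2.
||u||_{H^1}^2 = (-20 + 9*π) + (-320 + 369*π/2) = -340 + 387*π/2.


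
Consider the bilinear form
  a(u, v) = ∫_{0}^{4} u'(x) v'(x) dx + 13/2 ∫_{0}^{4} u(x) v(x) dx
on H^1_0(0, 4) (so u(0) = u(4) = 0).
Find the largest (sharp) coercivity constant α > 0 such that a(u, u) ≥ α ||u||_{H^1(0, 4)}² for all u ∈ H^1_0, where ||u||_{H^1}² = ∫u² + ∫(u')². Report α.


α = 1

Coercivity of a(·,·) on H^1_0(0, 4) means a(u, u) ≥ α ||u||_{H^1}² for every u ∈ H^1_0.
The interval has length L = 4, and Poincaré/coercivity depend only on L. Here a(u, u) = ∫(u')² + (13/2)·∫u².
Here c = 13/2 ≥ 1, so a(u,u) = ∫(u')² + c∫u² ≥ ∫(u')² + ∫u² = ||u||_{H^1}², i.e. α = 1 works. No larger α is possible: a(u,u) ≥ α||u||_{H^1}² means (1−α)∫(u')² ≥ (α−c)∫u², and for the modes u_n = sin(nπ(x−x₀)/L) (x₀ the left endpoint) one has ∫u_n²/∫(u_n')² = (L/(nπ))² → 0, so a(u_n,u_n)/||u_n||_{H^1}² → 1. Hence the optimal constant is α = 1.
Therefore α = 1.


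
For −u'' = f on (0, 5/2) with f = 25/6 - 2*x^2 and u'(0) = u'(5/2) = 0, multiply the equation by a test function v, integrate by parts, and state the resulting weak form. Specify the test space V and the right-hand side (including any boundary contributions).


V = H^1(0, 5/2) (no boundary constraint on v; u is determined up to an additive constant); weak form: ∫_0^5/2 u'v' dx = ∫_0^5/2 (25/6 - 2*x^2) v dx for all v ∈ V.

Multiply both sides by a test function v and integrate from 0 to 5/2:
  ∫_0^5/2 −u''(x) v(x) dx = ∫_0^5/2 f(x) v(x) dx.
Integrate the LHS by parts once:
  ∫_0^5/2 −u'' v dx = −[u'(x) v(x)]_0^5/2 + ∫_0^5/2 u'(x) v'(x) dx.
Thus ∫_0^5/2 u'(x) v'(x) dx = ∫_0^5/2 f(x) v(x) dx + [u'(x) v(x)]_0^5/2.
Choose V so that boundary terms are either known or forced to vanish.
u has homogeneous Neumann: u'(0) = u'(5/2) = 0. So [u' v]_0^5/2 = 0·v(5/2) − 0·v(0) = 0 for any v; take V = H^1(0, 5/2).
Weak formulation: find u (satisfying any essential BC) such that ∫_0^5/2 u'(x) v'(x) dx = ∫_0^5/2 f v dx for all v ∈ V (homogeneous Neumann, so boundary terms vanish).
Substituting f(x) = 25/6 - 2*x^2, the right-hand side is ∫_0^5/2 (25/6 - 2*x^2) v dx.
Compatibility check (pure Neumann): taking v ≡ 1 ∈ V gives 0 = ∫_0^5/2 f dx + (0) − (0), i.e. ∫_0^5/2 f dx must equal u'(0) − u'(5/2) = 0. Indeed ∫_0^5/2 (25/6 - 2*x^2) dx = 0, so the data are compatible. The solution is then unique only up to an additive constant (fix it e.g. by requiring ∫_0^5/2 u dx = 0).


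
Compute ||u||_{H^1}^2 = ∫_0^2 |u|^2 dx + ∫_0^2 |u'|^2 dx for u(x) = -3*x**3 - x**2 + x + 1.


||u||_{H^1}^2 = 27544/35

The H^1 norm (squared) on an interval (0, L) is
  ||u||_{H^1}^2 = ∫_0^L u(x)^2 dx + ∫_0^L u'(x)^2 dx.
Compute u'(x) = -9*x**2 - 2*x + 1.
Then u(x)^2 = 9*x**6 + 6*x**5 - 5*x**4 - 8*x**3 - x**2 + 2*x + 1 and u'(x)^2 = 81*x**4 + 36*x**3 - 14*x**2 - 4*x + 1.
Integrate each monomial from 0 to 2 using ∫_0^2 c·x^n dx = c·2^(n+1)/(n+1):
  ∫_0^2 u(x)^2 dx = ∫_0^2 (9*x^6 + 6*x^5 - 5*x^4 - 8*x^3 - x^2 + 2*x + 1) dx. Term by term:
    ∫_0^2 9*x^6 dx = 1152/7;  ∫_0^2 6*x^5 dx = 64;  ∫_0^2 -5*x^4 dx = -32;
    ∫_0^2 -8*x^3 dx = -32;  ∫_0^2 -x^2 dx = -8/3;  ∫_0^2 2*x dx = 4;
    ∫_0^2 1 dx = 2.
  Sum: 1152/7 + 64 − 32 − 32 − 8/3 + 4 + 2 = 3526/21.
  ∫_0^2 u'(x)^2 dx = ∫_0^2 (81*x^4 + 36*x^3 - 14*x^2 - 4*x + 1) dx. Term by term:
    ∫_0^2 81*x^4 dx = 2592/5;  ∫_0^2 36*x^3 dx = 144;  ∫_0^2 -14*x^2 dx = -112/3;
    ∫_0^2 -4*x dx = -8;  ∫_0^2 1 dx = 2.
  Sum: 2592/5 + 144 − 112/3 − 8 + 2 = 9286/15.
Adding: ||u||_{H^1}^2 = 3526/21 + 9286/15 = 27544/35.


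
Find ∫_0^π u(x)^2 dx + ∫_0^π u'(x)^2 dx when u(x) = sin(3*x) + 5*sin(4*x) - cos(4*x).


||u||_{H^1(0,π)}^2 = 204/7 + 226*π

u'(x) = 4*sin(4*x) + 3*cos(3*x) + 20*cos(4*x).
Expand u² and (u')² and integrate term by term on (0, π), using: for integers n ≥ 1, ∫_0^π sin²(nx) dx = ∫_0^π cos²(nx) dx = π/2; for n ≠ n', ∫_0^π sin(nx)sin(n'x) dx = ∫_0^π cos(nx)cos(n'x) dx = 0; and by product-to-sum, ∫_0^π sin(nx)cos(n'x) dx = ½∫_0^π [sin((n+n')x) + sin((n−n')x)] dx, which is 0 when n+n' is even and 2n/(n²−n'²) when n+n' is odd (it need not vanish on (0, π)).
  u² squared terms: (-1)²·∫cos(4x)² dx = 1·π/2 = π/2;  (5)²·∫sin(4x)² dx = 25·π/2 = 25*π/2;  (1)²·∫sin(3x)² dx = 1·π/2 = π/2.
  u² cross terms: 2·(-1)·(5)·∫cos(4x)·sin(4x) dx = -10·(0) = 0;  2·(-1)·(1)·∫cos(4x)·sin(3x) dx = -2·(-6/7) = 12/7;  2·(5)·(1)·∫sin(4x)·sin(3x) dx = 10·(0) = 0.
  So ∫_0^π u² dx = π/2 + 25*π/2 + π/2 + 0 + 12/7 + 0 = 12/7 + 27*π/2.
  (u')² squared terms: (3)²·∫cos(3x)² dx = 9·π/2 = 9*π/2;  (4)²·∫sin(4x)² dx = 16·π/2 = 8*π;  (20)²·∫cos(4x)² dx = 400·π/2 = 200*π.
  (u')² cross terms: 2·(3)·(4)·∫cos(3x)·sin(4x) dx = 24·(8/7) = 192/7;  2·(3)·(20)·∫cos(3x)·cos(4x) dx = 120·(0) = 0;  2·(4)·(20)·∫sin(4x)·cos(4x) dx = 160·(0) = 0.
  So ∫_0^π (u')² dx = 9*π/2 + 8*π + 200*π + 192/7 + 0 + 0 = 192/7 + 425*π/2.
||u||_{H^1}^2 = (12/7 + 27*π/2) + (192/7 + 425*π/2) = 204/7 + 226*π.


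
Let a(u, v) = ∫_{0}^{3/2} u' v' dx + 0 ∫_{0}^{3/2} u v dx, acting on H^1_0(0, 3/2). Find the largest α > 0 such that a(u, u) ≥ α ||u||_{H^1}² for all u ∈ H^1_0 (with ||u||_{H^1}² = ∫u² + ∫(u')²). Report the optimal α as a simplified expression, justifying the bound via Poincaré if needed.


α = 4*π^2/(9 + 4*π^2)

Coercivity of a(·,·) on H^1_0(0, 3/2) means a(u, u) ≥ α ||u||_{H^1}² for every u ∈ H^1_0.
The interval has length L = 3/2, and Poincaré/coercivity depend only on L. Here a(u, u) = ∫(u')² + (0)·∫u².
Here c = 0, so a(u,u) = ∫(u')² alone. The condition a(u,u) ≥ α||u||_{H^1}² reads (1−α)∫(u')² ≥ (α−c)∫u². Any admissible α is ≤ 1 (rapidly oscillating u have ∫u²/∫(u')² → 0), and α = 1 would force 0 ≥ (1−c)∫u², impossible since c < 1; so 1−α > 0. By the sharp Poincaré inequality on H^1_0 of an interval of length L, ∫(u')² ≥ (π/L)²∫u² with equality for the first sine mode sin(π(x−x₀)/L) (x₀ the left endpoint), so the inequality holds for all u iff (1−α)(π/L)² ≥ α − c, i.e. α ≤ ((π/L)² + c)/((π/L)² + 1) = (1 + c(L/π)²)/(1 + (L/π)²). (Direct route, valid since c ≤ 0: Poincaré gives c∫u² ≥ c(L/π)²∫(u')², so a(u,u) ≥ (1 + c(L/π)²)∫(u')², while ||u||_{H^1}² ≤ (1 + (L/π)²)∫(u')²; dividing yields the same α.) With (π/L)² = 4*π^2/9 and c = 0, the largest admissible constant is α = ((π/L)² + c)/((π/L)² + 1).
Simplifying, α = 4*π^2/(9 + 4*π^2).


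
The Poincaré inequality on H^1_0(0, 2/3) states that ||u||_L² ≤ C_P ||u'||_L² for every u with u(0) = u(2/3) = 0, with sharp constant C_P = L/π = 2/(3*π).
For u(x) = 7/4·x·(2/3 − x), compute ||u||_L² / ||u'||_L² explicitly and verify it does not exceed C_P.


||u||_L² / ||u'||_L² = sqrt(10)/15 < C_P = 2/(3*π).

u(x) = 7/4·x·(2/3 − x), so u'(x) = 7/6 - 7*x/2.
u(x) = 7/4·x·(2/3 − x) vanishes at x = 0 and x = 2/3, so u ∈ H^1_0(0, 2/3). Differentiate via the product rule and integrate the resulting polynomials term by term.
  ∫_0^2/3 u² dx = ∫_0^2/3 (49*x^4/16 - 49*x^3/12 + 49*x^2/36) dx. Term by term:
    ∫_0^2/3 49*x^4/16 dx = 98/1215;  ∫_0^2/3 -49*x^3/12 dx = -49/243;  ∫_0^2/3 49*x^2/36 dx = 98/729.
  Sum: 98/1215 − 49/243 + 98/729 = 49/3645.
  ∫_0^2/3 (u')² dx = ∫_0^2/3 (49*x^2/4 - 49*x/6 + 49/36) dx. Term by term:
    ∫_0^2/3 49*x^2/4 dx = 98/81;  ∫_0^2/3 -49*x/6 dx = -49/27;  ∫_0^2/3 49/36 dx = 49/54.
  Sum: 98/81 − 49/27 + 49/54 = 49/162.
∫_0^2/3 u² dx = 49/3645, so ||u||_L² = 7*sqrt(5)/135.
∫_0^2/3 (u')² dx = 49/162, so ||u'||_L² = 7*sqrt(2)/18.
Ratio ||u||_L² / ||u'||_L² = sqrt(10)/15.
Sharp Poincaré constant on H^1_0(0, 2/3) is C_P = L/π = 2/(3*π), achieved by sin(3*π/2·x).
A polynomial bump cannot attain the sharp Poincaré constant (only the first sine eigenfunction does), so the ratio is strictly less than C_P, consistent with ||u||_L² ≤ C_P ||u'||_L².


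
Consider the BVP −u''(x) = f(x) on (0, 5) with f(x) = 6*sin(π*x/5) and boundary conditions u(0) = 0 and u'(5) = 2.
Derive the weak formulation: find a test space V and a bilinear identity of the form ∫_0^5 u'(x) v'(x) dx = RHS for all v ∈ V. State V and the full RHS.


V = {v ∈ H^1(0, 5) : v(0) = 0} (test functions vanish at x = 0 where u is specified); weak form: ∫_0^5 u'v' dx = ∫_0^5 (6*sin(π*x/5)) v dx + 2·v(5) for all v ∈ V.

Multiply both sides by a test function v and integrate from 0 to 5:
  ∫_0^5 −u''(x) v(x) dx = ∫_0^5 f(x) v(x) dx.
Integrate the LHS by parts once:
  ∫_0^5 −u'' v dx = −[u'(x) v(x)]_0^5 + ∫_0^5 u'(x) v'(x) dx.
Thus ∫_0^5 u'(x) v'(x) dx = ∫_0^5 f(x) v(x) dx + [u'(x) v(x)]_0^5.
Choose V so that boundary terms are either known or forced to vanish.
Mixed BC: u(0) = 0 (Dirichlet) and u'(5) = 2 (Neumann). Define V = {v ∈ H^1(0, 5) : v(0) = 0}. Then [u' v]_0^5 = u'(5)·v(5) − u'(0)·0 = 2·v(5).
Weak formulation: find u (satisfying any essential BC) such that ∫_0^5 u'(x) v'(x) dx = ∫_0^5 f v dx + 2·v(5) for all v ∈ V (Dirichlet at 0 absorbed into V; Neumann datum at x = 5 contributes the boundary term).
Substituting f(x) = 6*sin(π*x/5), the right-hand side is ∫_0^5 (6*sin(π*x/5)) v dx + 2·v(5).


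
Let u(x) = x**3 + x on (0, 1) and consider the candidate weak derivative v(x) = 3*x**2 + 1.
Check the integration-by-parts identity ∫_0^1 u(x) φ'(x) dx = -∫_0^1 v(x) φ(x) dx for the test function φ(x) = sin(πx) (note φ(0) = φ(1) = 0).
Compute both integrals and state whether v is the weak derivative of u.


LHS = -5/π + 12/π^3, RHS = -5/π + 12/π^3. Yes, v = u' weakly.

u(x) = x**3 + x, classical derivative u'(x) = 3*x**2 + 1.
φ(x) = sin(πx), so φ'(x) = π*cos(π*x).
Note φ(0) = φ(1) = 0, so the boundary term u·φ vanishes.
LHS = ∫_0^1 u(x) φ'(x) dx = ∫_0^1 (π*x^3*cos(π*x) + π*x*cos(π*x)) dx. Term by term:
  ∫_0^1 π*x*cos(π*x) dx = -2/π;  ∫_0^1 π*x^3*cos(π*x) dx = -3/π + 12/π^3.
Sum: -2/π + -3/π + 12/π^3 = -5/π + 12/π^3.
So LHS = -5/π + 12/π^3.
∫_0^1 v(x) φ(x) dx = ∫_0^1 (3*x^2*sin(π*x) + sin(π*x)) dx. Term by term:
  ∫_0^1 3*x^2*sin(π*x) dx = -12/π^3 + 3/π;  ∫_0^1 sin(π*x) dx = 2/π.
Sum: -12/π^3 + 3/π + 2/π = -12/π^3 + 5/π.
So RHS = -∫_0^1 v(x) φ(x) dx = -5/π + 12/π^3.
LHS = RHS, so the identity holds for this test φ.
Moreover u is smooth here and v(x) = u'(x) = 3*x**2 + 1 pointwise, so the identity holds for every test function. Hence v is the weak derivative of u.


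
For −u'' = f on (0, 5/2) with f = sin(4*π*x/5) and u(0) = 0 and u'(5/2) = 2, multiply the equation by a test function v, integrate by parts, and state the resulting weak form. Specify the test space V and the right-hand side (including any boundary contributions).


V = {v ∈ H^1(0, 5/2) : v(0) = 0} (test functions vanish at x = 0 where u is specified); weak form: ∫_0^5/2 u'v' dx = ∫_0^5/2 (sin(4*π*x/5)) v dx + 2·v(5/2) for all v ∈ V.

Multiply both sides by a test function v and integrate from 0 to 5/2:
  ∫_0^5/2 −u''(x) v(x) dx = ∫_0^5/2 f(x) v(x) dx.
Integrate the LHS by parts once:
  ∫_0^5/2 −u'' v dx = −[u'(x) v(x)]_0^5/2 + ∫_0^5/2 u'(x) v'(x) dx.
Thus ∫_0^5/2 u'(x) v'(x) dx = ∫_0^5/2 f(x) v(x) dx + [u'(x) v(x)]_0^5/2.
Choose V so that boundary terms are either known or forced to vanish.
Mixed BC: u(0) = 0 (Dirichlet) and u'(5/2) = 2 (Neumann). Define V = {v ∈ H^1(0, 5/2) : v(0) = 0}. Then [u' v]_0^5/2 = u'(5/2)·v(5/2) − u'(0)·0 = 2·v(5/2).
Weak formulation: find u (satisfying any essential BC) such that ∫_0^5/2 u'(x) v'(x) dx = ∫_0^5/2 f v dx + 2·v(5/2) for all v ∈ V (Dirichlet at 0 absorbed into V; Neumann datum at x = 5/2 contributes the boundary term).
Substituting f(x) = sin(4*π*x/5), the right-hand side is ∫_0^5/2 (sin(4*π*x/5)) v dx + 2·v(5/2).


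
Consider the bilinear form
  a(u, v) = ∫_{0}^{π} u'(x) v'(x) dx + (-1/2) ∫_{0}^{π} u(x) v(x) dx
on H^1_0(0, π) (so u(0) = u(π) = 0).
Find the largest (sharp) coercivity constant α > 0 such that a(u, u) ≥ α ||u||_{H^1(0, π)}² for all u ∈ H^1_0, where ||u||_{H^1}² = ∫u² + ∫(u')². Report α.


α = 1/4

Coercivity of a(·,·) on H^1_0(0, π) means a(u, u) ≥ α ||u||_{H^1}² for every u ∈ H^1_0.
The interval has length L = π, and Poincaré/coercivity depend only on L. Here a(u, u) = ∫(u')² + (-1/2)·∫u².
Here c = -1/2 < 0 with |c| < (π/L)² = 1, so coercivity still holds. The condition a(u,u) ≥ α||u||_{H^1}² reads (1−α)∫(u')² ≥ (α−c)∫u². Any admissible α is ≤ 1 (rapidly oscillating u have ∫u²/∫(u')² → 0), and α = 1 would force 0 ≥ (1−c)∫u², impossible since c < 1; so 1−α > 0. By the sharp Poincaré inequality on H^1_0 of an interval of length L, ∫(u')² ≥ (π/L)²∫u² with equality for the first sine mode sin(π(x−x₀)/L) (x₀ the left endpoint), so the inequality holds for all u iff (1−α)(π/L)² ≥ α − c, i.e. α ≤ ((π/L)² + c)/((π/L)² + 1) = (1 + c(L/π)²)/(1 + (L/π)²). (Direct route, valid since c ≤ 0: Poincaré gives c∫u² ≥ c(L/π)²∫(u')², so a(u,u) ≥ (1 + c(L/π)²)∫(u')², while ||u||_{H^1}² ≤ (1 + (L/π)²)∫(u')²; dividing yields the same α.) With (π/L)² = 1 and c = -1/2, the largest admissible constant is α = ((π/L)² + c)/((π/L)² + 1).
Simplifying, α = 1/4.


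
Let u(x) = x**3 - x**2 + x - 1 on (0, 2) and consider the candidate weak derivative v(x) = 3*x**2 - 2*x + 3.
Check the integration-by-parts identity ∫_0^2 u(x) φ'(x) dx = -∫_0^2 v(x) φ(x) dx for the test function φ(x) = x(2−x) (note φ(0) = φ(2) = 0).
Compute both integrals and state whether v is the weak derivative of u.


LHS = -52/15, RHS = -92/15. No, v is not the weak derivative of u.

u(x) = x**3 - x**2 + x - 1, classical derivative u'(x) = 3*x**2 - 2*x + 1.
φ(x) = x(2−x), so φ'(x) = 2 - 2*x.
Note φ(0) = φ(2) = 0, so the boundary term u·φ vanishes.
LHS = ∫_0^2 u(x) φ'(x) dx = ∫_0^2 (-2*x^4 + 4*x^3 - 4*x^2 + 4*x - 2) dx. Term by term:
  ∫_0^2 -2*x^4 dx = -64/5;  ∫_0^2 4*x^3 dx = 16;  ∫_0^2 -4*x^2 dx = -32/3;
  ∫_0^2 4*x dx = 8;  ∫_0^2 -2 dx = -4.
Sum: -64/5 + 16 − 32/3 + 8 − 4 = -52/15.
So LHS = -52/15.
∫_0^2 v(x) φ(x) dx = ∫_0^2 (-3*x^4 + 8*x^3 - 7*x^2 + 6*x) dx. Term by term:
  ∫_0^2 -3*x^4 dx = -96/5;  ∫_0^2 8*x^3 dx = 32;  ∫_0^2 -7*x^2 dx = -56/3;
  ∫_0^2 6*x dx = 12.
Sum: -96/5 + 32 − 56/3 + 12 = 92/15.
So RHS = -∫_0^2 v(x) φ(x) dx = -92/15.
LHS − RHS = 8/3 ≠ 0, so the identity fails.
(For a valid weak derivative the identity must hold for EVERY test function, in particular this one. The failure shows v is NOT the weak derivative of u.)
Correct weak derivative would be u'(x) = 3*x**2 - 2*x + 1.


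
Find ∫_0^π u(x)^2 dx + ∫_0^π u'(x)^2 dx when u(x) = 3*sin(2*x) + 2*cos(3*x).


||u||_{H^1(0,π)}^2 = -96 + 85*π/2

u'(x) = -6*sin(3*x) + 6*cos(2*x).
Expand u² and (u')² and integrate term by term on (0, π), using: for integers n ≥ 1, ∫_0^π sin²(nx) dx = ∫_0^π cos²(nx) dx = π/2; for n ≠ n', ∫_0^π sin(nx)sin(n'x) dx = ∫_0^π cos(nx)cos(n'x) dx = 0; and by product-to-sum, ∫_0^π sin(nx)cos(n'x) dx = ½∫_0^π [sin((n+n')x) + sin((n−n')x)] dx, which is 0 when n+n' is even and 2n/(n²−n'²) when n+n' is odd (it need not vanish on (0, π)).
  u² squared terms: (2)²·∫cos(3x)² dx = 4·π/2 = 2*π;  (3)²·∫sin(2x)² dx = 9·π/2 = 9*π/2.
  u² cross terms: 2·(2)·(3)·∫cos(3x)·sin(2x) dx = 12·(-4/5) = -48/5.
  So ∫_0^π u² dx = 2*π + 9*π/2 − 48/5 = -48/5 + 13*π/2.
  (u')² squared terms: (-6)²·∫sin(3x)² dx = 36·π/2 = 18*π;  (6)²·∫cos(2x)² dx = 36·π/2 = 18*π.
  (u')² cross terms: 2·(-6)·(6)·∫sin(3x)·cos(2x) dx = -72·(6/5) = -432/5.
  So ∫_0^π (u')² dx = 18*π + 18*π − 432/5 = -432/5 + 36*π.
||u||_{H^1}^2 = (-48/5 + 13*π/2) + (-432/5 + 36*π) = -96 + 85*π/2.


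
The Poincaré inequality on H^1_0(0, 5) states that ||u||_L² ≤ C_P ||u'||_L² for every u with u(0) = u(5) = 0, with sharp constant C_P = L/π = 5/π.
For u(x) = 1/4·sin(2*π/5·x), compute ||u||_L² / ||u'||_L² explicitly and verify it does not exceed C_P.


||u||_L² / ||u'||_L² = 5/(2*π) < C_P = 5/π.

u(x) = 1/4·sin(2*π/5·x), so u'(x) = π*cos(2*π*x/5)/10.
Writing u(x) = A·sin(kπx/L) with A = 1/4 and k = 2, use ∫_0^L sin²(kπx/L) dx = L/2 and ∫_0^L cos²(kπx/L) dx = L/2.
u² = 1/16·sin²(2*π/5·x) and (u')² = π^2/100·cos²(2*π/5·x), and each of sin², cos² integrates to L/2 = 5/2 over (0, 5).
∫_0^5 u² dx = 5/32, so ||u||_L² = sqrt(10)/8.
∫_0^5 (u')² dx = π^2/40, so ||u'||_L² = sqrt(10)*π/20.
Ratio ||u||_L² / ||u'||_L² = 5/(2*π).
Sharp Poincaré constant on H^1_0(0, 5) is C_P = L/π = 5/π, achieved by sin(π/5·x).
This is the k = 2 harmonic; the ratio L/(kπ) is strictly less than C_P = L/π, consistent with the sharp inequality ||u||_L² ≤ C_P ||u'||_L².


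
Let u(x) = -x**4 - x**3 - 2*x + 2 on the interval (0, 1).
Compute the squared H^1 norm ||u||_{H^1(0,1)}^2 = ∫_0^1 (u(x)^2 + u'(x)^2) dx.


||u||_{H^1}^2 = 27203/1260

The H^1 norm (squared) on an interval (0, L) is
  ||u||_{H^1}^2 = ∫_0^L u(x)^2 dx + ∫_0^L u'(x)^2 dx.
Compute u'(x) = -4*x**3 - 3*x**2 - 2.
Then u(x)^2 = x**8 + 2*x**7 + x**6 + 4*x**5 - 4*x**3 + 4*x**2 - 8*x + 4 and u'(x)^2 = 16*x**6 + 24*x**5 + 9*x**4 + 16*x**3 + 12*x**2 + 4.
Integrate each monomial from 0 to 1 using ∫_0^1 c·x^n dx = c·1^(n+1)/(n+1):
  ∫_0^1 u(x)^2 dx = ∫_0^1 (x^8 + 2*x^7 + x^6 + 4*x^5 - 4*x^3 + 4*x^2 - 8*x + 4) dx. Term by term:
    ∫_0^1 x^8 dx = 1/9;  ∫_0^1 2*x^7 dx = 1/4;  ∫_0^1 x^6 dx = 1/7;
    ∫_0^1 4*x^5 dx = 2/3;  ∫_0^1 -4*x^3 dx = -1;  ∫_0^1 4*x^2 dx = 4/3;
    ∫_0^1 -8*x dx = -4;  ∫_0^1 4 dx = 4.
  Sum: 1/9 + 1/4 + 1/7 + 2/3 − 1 + 4/3 − 4 + 4 = 379/252.
  ∫_0^1 u'(x)^2 dx = ∫_0^1 (16*x^6 + 24*x^5 + 9*x^4 + 16*x^3 + 12*x^2 + 4) dx. Term by term:
    ∫_0^1 16*x^6 dx = 16/7;  ∫_0^1 24*x^5 dx = 4;  ∫_0^1 9*x^4 dx = 9/5;
    ∫_0^1 16*x^3 dx = 4;  ∫_0^1 12*x^2 dx = 4;  ∫_0^1 4 dx = 4.
  Sum: 16/7 + 4 + 9/5 + 4 + 4 + 4 = 703/35.
Adding: ||u||_{H^1}^2 = 379/252 + 703/35 = 27203/1260.


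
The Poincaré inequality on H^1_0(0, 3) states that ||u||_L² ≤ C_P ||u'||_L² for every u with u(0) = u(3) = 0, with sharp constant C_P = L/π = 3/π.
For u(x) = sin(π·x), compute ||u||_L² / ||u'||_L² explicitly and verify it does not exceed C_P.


||u||_L² / ||u'||_L² = 1/π < C_P = 3/π.

u(x) = sin(π·x), so u'(x) = π*cos(π*x).
Writing u(x) = A·sin(kπx/L) with A = 1 and k = 3, use ∫_0^L sin²(kπx/L) dx = L/2 and ∫_0^L cos²(kπx/L) dx = L/2.
u² = 1·sin²(π·x) and (u')² = π^2·cos²(π·x), and each of sin², cos² integrates to L/2 = 3/2 over (0, 3).
∫_0^3 u² dx = 3/2, so ||u||_L² = sqrt(6)/2.
∫_0^3 (u')² dx = 3*π^2/2, so ||u'||_L² = sqrt(6)*π/2.
Ratio ||u||_L² / ||u'||_L² = 1/π.
Sharp Poincaré constant on H^1_0(0, 3) is C_P = L/π = 3/π, achieved by sin(π/3·x).
This is the k = 3 harmonic; the ratio L/(kπ) is strictly less than C_P = L/π, consistent with the sharp inequality ||u||_L² ≤ C_P ||u'||_L².


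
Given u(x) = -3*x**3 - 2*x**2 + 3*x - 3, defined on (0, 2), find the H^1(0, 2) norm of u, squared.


||u||_{H^1}^2 = 98704/105

The H^1 norm (squared) on an interval (0, L) is
  ||u||_{H^1}^2 = ∫_0^L u(x)^2 dx + ∫_0^L u'(x)^2 dx.
Compute u'(x) = -9*x**2 - 4*x + 3.
Then u(x)^2 = 9*x**6 + 12*x**5 - 14*x**4 + 6*x**3 + 21*x**2 - 18*x + 9 and u'(x)^2 = 81*x**4 + 72*x**3 - 38*x**2 - 24*x + 9.
Integrate each monomial from 0 to 2 using ∫_0^2 c·x^n dx = c·2^(n+1)/(n+1):
  ∫_0^2 u(x)^2 dx = ∫_0^2 (9*x^6 + 12*x^5 - 14*x^4 + 6*x^3 + 21*x^2 - 18*x + 9) dx. Term by term:
    ∫_0^2 9*x^6 dx = 1152/7;  ∫_0^2 12*x^5 dx = 128;  ∫_0^2 -14*x^4 dx = -448/5;
    ∫_0^2 6*x^3 dx = 24;  ∫_0^2 21*x^2 dx = 56;  ∫_0^2 -18*x dx = -36;
    ∫_0^2 9 dx = 18.
  Sum: 1152/7 + 128 − 448/5 + 24 + 56 − 36 + 18 = 9274/35.
  ∫_0^2 u'(x)^2 dx = ∫_0^2 (81*x^4 + 72*x^3 - 38*x^2 - 24*x + 9) dx. Term by term:
    ∫_0^2 81*x^4 dx = 2592/5;  ∫_0^2 72*x^3 dx = 288;  ∫_0^2 -38*x^2 dx = -304/3;
    ∫_0^2 -24*x dx = -48;  ∫_0^2 9 dx = 18.
  Sum: 2592/5 + 288 − 304/3 − 48 + 18 = 10126/15.
Adding: ||u||_{H^1}^2 = 9274/35 + 10126/15 = 98704/105.


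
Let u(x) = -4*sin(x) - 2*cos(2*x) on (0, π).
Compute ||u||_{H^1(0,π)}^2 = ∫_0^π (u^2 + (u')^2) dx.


||u||_{H^1(0,π)}^2 = -160/3 + 26*π

u'(x) = 4*sin(2*x) - 4*cos(x).
Expand u² and (u')² and integrate term by term on (0, π), using: for integers n ≥ 1, ∫_0^π sin²(nx) dx = ∫_0^π cos²(nx) dx = π/2; for n ≠ n', ∫_0^π sin(nx)sin(n'x) dx = ∫_0^π cos(nx)cos(n'x) dx = 0; and by product-to-sum, ∫_0^π sin(nx)cos(n'x) dx = ½∫_0^π [sin((n+n')x) + sin((n−n')x)] dx, which is 0 when n+n' is even and 2n/(n²−n'²) when n+n' is odd (it need not vanish on (0, π)).
  u² squared terms: (-4)²·∫sin(x)² dx = 16·π/2 = 8*π;  (-2)²·∫cos(2x)² dx = 4·π/2 = 2*π.
  u² cross terms: 2·(-4)·(-2)·∫sin(x)·cos(2x) dx = 16·(-2/3) = -32/3.
  So ∫_0^π u² dx = 8*π + 2*π − 32/3 = -32/3 + 10*π.
  (u')² squared terms: (-4)²·∫cos(x)² dx = 16·π/2 = 8*π;  (4)²·∫sin(2x)² dx = 16·π/2 = 8*π.
  (u')² cross terms: 2·(-4)·(4)·∫cos(x)·sin(2x) dx = -32·(4/3) = -128/3.
  So ∫_0^π (u')² dx = 8*π + 8*π − 128/3 = -128/3 + 16*π.
||u||_{H^1}^2 = (-32/3 + 10*π) + (-128/3 + 16*π) = -160/3 + 26*π.


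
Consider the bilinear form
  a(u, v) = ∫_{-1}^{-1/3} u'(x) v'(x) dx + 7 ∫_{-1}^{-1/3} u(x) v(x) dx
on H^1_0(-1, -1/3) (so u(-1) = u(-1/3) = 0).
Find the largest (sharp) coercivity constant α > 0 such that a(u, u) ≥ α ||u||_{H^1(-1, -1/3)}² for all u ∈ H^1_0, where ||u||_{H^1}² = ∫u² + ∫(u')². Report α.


α = 1

Coercivity of a(·,·) on H^1_0(-1, -1/3) means a(u, u) ≥ α ||u||_{H^1}² for every u ∈ H^1_0.
The interval has length L = 2/3, and Poincaré/coercivity depend only on L. Here a(u, u) = ∫(u')² + (7)·∫u².
Here c = 7 ≥ 1, so a(u,u) = ∫(u')² + c∫u² ≥ ∫(u')² + ∫u² = ||u||_{H^1}², i.e. α = 1 works. No larger α is possible: a(u,u) ≥ α||u||_{H^1}² means (1−α)∫(u')² ≥ (α−c)∫u², and for the modes u_n = sin(nπ(x−x₀)/L) (x₀ the left endpoint) one has ∫u_n²/∫(u_n')² = (L/(nπ))² → 0, so a(u_n,u_n)/||u_n||_{H^1}² → 1. Hence the optimal constant is α = 1.
Therefore α = 1.


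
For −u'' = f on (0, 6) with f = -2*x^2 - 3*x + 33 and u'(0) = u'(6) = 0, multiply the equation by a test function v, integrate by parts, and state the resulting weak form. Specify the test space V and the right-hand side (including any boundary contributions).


V = H^1(0, 6) (no boundary constraint on v; u is determined up to an additive constant); weak form: ∫_0^6 u'v' dx = ∫_0^6 (-2*x^2 - 3*x + 33) v dx for all v ∈ V.

Multiply both sides by a test function v and integrate from 0 to 6:
  ∫_0^6 −u''(x) v(x) dx = ∫_0^6 f(x) v(x) dx.
Integrate the LHS by parts once:
  ∫_0^6 −u'' v dx = −[u'(x) v(x)]_0^6 + ∫_0^6 u'(x) v'(x) dx.
Thus ∫_0^6 u'(x) v'(x) dx = ∫_0^6 f(x) v(x) dx + [u'(x) v(x)]_0^6.
Choose V so that boundary terms are either known or forced to vanish.
u has homogeneous Neumann: u'(0) = u'(6) = 0. So [u' v]_0^6 = 0·v(6) − 0·v(0) = 0 for any v; take V = H^1(0, 6).
Weak formulation: find u (satisfying any essential BC) such that ∫_0^6 u'(x) v'(x) dx = ∫_0^6 f v dx for all v ∈ V (homogeneous Neumann, so boundary terms vanish).
Substituting f(x) = -2*x^2 - 3*x + 33, the right-hand side is ∫_0^6 (-2*x^2 - 3*x + 33) v dx.
Compatibility check (pure Neumann): taking v ≡ 1 ∈ V gives 0 = ∫_0^6 f dx + (0) − (0), i.e. ∫_0^6 f dx must equal u'(0) − u'(6) = 0. Indeed ∫_0^6 (-2*x^2 - 3*x + 33) dx = 0, so the data are compatible. The solution is then unique only up to an additive constant (fix it e.g. by requiring ∫_0^6 u dx = 0).


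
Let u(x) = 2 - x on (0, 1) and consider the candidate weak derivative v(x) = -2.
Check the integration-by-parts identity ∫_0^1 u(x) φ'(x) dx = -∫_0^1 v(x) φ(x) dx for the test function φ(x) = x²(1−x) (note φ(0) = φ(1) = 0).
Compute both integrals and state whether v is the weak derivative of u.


LHS = 1/12, RHS = 1/6. No, v is not the weak derivative of u.

u(x) = 2 - x, classical derivative u'(x) = -1.
φ(x) = x²(1−x), so φ'(x) = x*(2 - 3*x).
Note φ(0) = φ(1) = 0, so the boundary term u·φ vanishes.
LHS = ∫_0^1 u(x) φ'(x) dx = ∫_0^1 (3*x^3 - 8*x^2 + 4*x) dx. Term by term:
  ∫_0^1 3*x^3 dx = 3/4;  ∫_0^1 -8*x^2 dx = -8/3;  ∫_0^1 4*x dx = 2.
Sum: 3/4 − 8/3 + 2 = 1/12.
So LHS = 1/12.
∫_0^1 v(x) φ(x) dx = ∫_0^1 (2*x^3 - 2*x^2) dx. Term by term:
  ∫_0^1 2*x^3 dx = 1/2;  ∫_0^1 -2*x^2 dx = -2/3.
Sum: 1/2 − 2/3 = -1/6.
So RHS = -∫_0^1 v(x) φ(x) dx = 1/6.
LHS − RHS = -1/12 ≠ 0, so the identity fails.
(For a valid weak derivative the identity must hold for EVERY test function, in particular this one. The failure shows v is NOT the weak derivative of u.)
Correct weak derivative would be u'(x) = -1.
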